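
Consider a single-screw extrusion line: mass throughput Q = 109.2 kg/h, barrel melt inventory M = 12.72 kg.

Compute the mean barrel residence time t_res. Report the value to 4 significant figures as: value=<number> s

Q_s = Q / 3600 = 109.2 / 3600 = 0.0303333 kg/s
t_res = M / Q_s = 12.72 / 0.0303333 = 419.341 s

value=419.3 s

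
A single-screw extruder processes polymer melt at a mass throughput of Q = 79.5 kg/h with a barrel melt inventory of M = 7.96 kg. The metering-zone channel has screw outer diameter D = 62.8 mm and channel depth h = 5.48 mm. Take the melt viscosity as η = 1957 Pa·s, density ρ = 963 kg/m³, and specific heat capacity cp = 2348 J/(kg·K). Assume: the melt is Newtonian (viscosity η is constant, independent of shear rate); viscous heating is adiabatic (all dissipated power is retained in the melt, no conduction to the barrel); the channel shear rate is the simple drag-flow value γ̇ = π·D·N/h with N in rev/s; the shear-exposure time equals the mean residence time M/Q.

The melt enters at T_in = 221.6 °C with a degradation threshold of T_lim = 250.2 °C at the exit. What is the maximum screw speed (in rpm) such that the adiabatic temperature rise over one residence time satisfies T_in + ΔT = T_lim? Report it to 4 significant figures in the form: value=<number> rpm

value=15.96 rpm

Q_s = Q / 3600 = 79.5 / 3600 = 0.0220833 kg/s
t_res = M / Q_s = 7.96 / 0.0220833 = 360.453 s
Convert to metres: D = 0.0628 m, h = 0.00548 m
Allowable rise: ΔT_a = T_lim − T_in = 250.2 − 221.6 = 28.6 K
Invert ΔT = ηγ̇²t_res/(ρcp) for γ̇: γ̇_max² = ΔT_a ρ cp / (η t_res) = 28.6·963·2348 / (1957·360.453) = 91.675 s⁻²
γ̇_max = √91.675 = 9.57471 s⁻¹
N_max = γ̇_max·h / (π·D) = 9.57471 · 0.00548 / (π · 0.0628) = 0.265948 rev/s = 15.9569 rpm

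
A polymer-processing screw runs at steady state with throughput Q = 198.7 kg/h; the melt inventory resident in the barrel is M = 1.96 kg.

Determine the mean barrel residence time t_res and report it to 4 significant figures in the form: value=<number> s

Throughput in SI: Q_s = 198.7 kg/h ÷ 3600 s/h = 0.0551944 kg/s
Mean residence time: t_res = M/Q_s = 1.96 kg / 0.0551944 kg/s = 35.5108 s

value=35.51 s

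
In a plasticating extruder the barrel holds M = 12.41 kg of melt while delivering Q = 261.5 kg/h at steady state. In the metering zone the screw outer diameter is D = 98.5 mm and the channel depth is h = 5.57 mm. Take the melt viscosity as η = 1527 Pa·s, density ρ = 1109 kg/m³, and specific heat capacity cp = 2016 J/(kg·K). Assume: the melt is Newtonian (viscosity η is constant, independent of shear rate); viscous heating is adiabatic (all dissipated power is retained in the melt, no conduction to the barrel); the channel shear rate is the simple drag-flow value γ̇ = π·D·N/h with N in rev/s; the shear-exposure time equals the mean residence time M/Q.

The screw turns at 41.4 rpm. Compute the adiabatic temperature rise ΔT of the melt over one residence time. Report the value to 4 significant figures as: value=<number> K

value=171.5 K

Q_s = Q / 3600 = 261.5 / 3600 = 0.0726389 kg/s
t_res = M / Q_s = 12.41 ÷ 0.0726389 = 170.845 s
Convert to SI: D = 0.0985 m, h = 0.00557 m, N = 41.4/60 = 0.69 rev/s
γ̇ = π·D·N / h = π · 0.0985 · 0.69 / 0.00557 = 38.3336 s⁻¹
ΔT = η·γ̇²·t_res / (ρ·cp) = 1527 · (38.3336)² · 170.845 / (1109 · 2016) = 171.467 K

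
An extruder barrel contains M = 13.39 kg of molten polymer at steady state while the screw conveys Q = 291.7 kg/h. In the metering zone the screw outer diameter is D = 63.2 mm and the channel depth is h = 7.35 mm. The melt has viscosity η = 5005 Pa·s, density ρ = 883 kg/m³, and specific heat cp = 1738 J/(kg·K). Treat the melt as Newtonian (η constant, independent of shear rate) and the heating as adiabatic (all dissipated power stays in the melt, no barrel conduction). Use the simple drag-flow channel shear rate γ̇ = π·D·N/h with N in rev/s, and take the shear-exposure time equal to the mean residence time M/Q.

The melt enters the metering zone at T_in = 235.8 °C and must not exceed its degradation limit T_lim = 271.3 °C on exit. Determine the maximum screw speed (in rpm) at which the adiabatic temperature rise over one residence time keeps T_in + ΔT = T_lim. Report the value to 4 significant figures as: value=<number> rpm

value=18.03 rpm

Q_s = Q / 3600 = 291.7 / 3600 = 0.0810278 kg/s
t_res = M / Q_s = 13.39 ÷ 0.0810278 = 165.252 s
Geometry in SI: D = 63.2 mm → 0.0632 m, h = 7.35 mm → 0.00735 m
ΔT_a = T_lim − T_in = 271.3 °C − 235.8 °C = 35.5 K
γ̇_max² = ΔT_a·ρ·cp / (η·t_res) = [35.5 × 883 × 1738] / [5005 × 165.252] = 65.8701 s⁻²
γ̇_max = sqrt(65.8701) = 8.11604 s⁻¹
N_max = γ̇_max h / (πD) = 8.11604·0.00735/(π·0.0632) = 0.300445 rev/s → ×60 = 18.0267 rpm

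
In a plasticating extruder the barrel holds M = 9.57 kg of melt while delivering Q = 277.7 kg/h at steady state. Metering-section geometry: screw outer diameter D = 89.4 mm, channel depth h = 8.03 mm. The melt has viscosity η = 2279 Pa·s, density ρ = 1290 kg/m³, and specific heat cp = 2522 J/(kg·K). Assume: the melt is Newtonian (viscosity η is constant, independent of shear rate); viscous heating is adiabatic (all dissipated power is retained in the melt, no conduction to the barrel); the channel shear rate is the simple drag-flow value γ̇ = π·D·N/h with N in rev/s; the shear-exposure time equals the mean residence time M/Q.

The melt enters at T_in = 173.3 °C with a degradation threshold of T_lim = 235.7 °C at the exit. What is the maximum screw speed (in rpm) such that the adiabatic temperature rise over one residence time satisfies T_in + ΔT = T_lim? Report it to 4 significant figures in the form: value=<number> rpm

Q_s = Q / 3600 = 277.7 / 3600 = 0.0771389 kg/s
Mean residence time: t_res = M/Q_s = 9.57 kg / 0.0771389 kg/s = 124.062 s
D = 89.4 mm = 0.0894 m;  h = 8.03 mm = 0.00803 m
ΔT_a = T_lim − T_in = 235.7 °C − 173.3 °C = 62.4 K
γ̇_max² = ΔT_a·ρ·cp/(η·t_res) = 62.4·1290·2522/(2279·124.062) = 718.02 s⁻²
γ̇_max = sqrt(718.02) = 26.7959 s⁻¹
N_max = γ̇_max·h / (π·D) = 26.7959 · 0.00803 / (π · 0.0894) = 0.766119 rev/s = 45.9672 rpm

value=45.97 rpm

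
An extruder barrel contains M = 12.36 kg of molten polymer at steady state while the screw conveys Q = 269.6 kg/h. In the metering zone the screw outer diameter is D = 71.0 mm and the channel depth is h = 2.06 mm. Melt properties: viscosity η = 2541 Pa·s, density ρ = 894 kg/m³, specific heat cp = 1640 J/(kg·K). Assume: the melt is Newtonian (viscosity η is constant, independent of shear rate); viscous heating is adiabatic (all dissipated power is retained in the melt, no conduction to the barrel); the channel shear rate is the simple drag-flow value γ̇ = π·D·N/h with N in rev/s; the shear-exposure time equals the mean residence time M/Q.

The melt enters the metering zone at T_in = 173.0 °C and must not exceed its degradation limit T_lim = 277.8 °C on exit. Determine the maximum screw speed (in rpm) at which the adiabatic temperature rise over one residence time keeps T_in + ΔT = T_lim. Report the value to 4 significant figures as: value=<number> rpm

Q_s = Q / 3600 = 269.6 / 3600 = 0.0748889 kg/s
Mean residence time: t_res = M/Q_s = 12.36 kg / 0.0748889 kg/s = 165.045 s
D = 71.0 mm = 0.071 m;  h = 2.06 mm = 0.00206 m
ΔT_a = T_lim − T_in = 277.8 °C − 173.0 °C = 104.8 K
γ̇_max² = ΔT_a·ρ·cp/(η·t_res) = 104.8·894·1640/(2541·165.045) = 366.384 s⁻²
Take the square root: γ̇_max = √(366.384) = 19.1412 s⁻¹
Solve γ̇ = πDN/h for N: N_max = γ̇_max·h/(π·D) = 19.1412 × 0.00206 / (π × 0.071) = 0.176778 rev/s = 10.6067 rpm

value=10.61 rpm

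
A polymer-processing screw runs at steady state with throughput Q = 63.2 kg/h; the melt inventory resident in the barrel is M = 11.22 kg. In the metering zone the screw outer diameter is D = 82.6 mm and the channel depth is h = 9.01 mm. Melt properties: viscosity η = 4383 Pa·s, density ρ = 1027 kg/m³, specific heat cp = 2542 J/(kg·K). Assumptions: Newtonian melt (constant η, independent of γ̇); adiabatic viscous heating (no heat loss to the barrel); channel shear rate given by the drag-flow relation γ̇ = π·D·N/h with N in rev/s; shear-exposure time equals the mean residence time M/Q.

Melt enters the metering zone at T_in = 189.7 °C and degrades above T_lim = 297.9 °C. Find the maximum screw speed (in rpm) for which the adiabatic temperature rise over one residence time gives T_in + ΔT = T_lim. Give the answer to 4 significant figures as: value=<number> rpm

value=20.92 rpm

Q_s = Q / 3600 = 63.2 / 3600 = 0.0175556 kg/s
t_res = M / Q_s = 11.22 / 0.0175556 = 639.114 s
Convert to metres: D = 0.0826 m, h = 0.00901 m
ΔT_a = T_lim − T_in = 297.9 °C − 189.7 °C = 108.2 K
γ̇_max² = ΔT_a·ρ·cp / (η·t_res) = [108.2 × 1027 × 2542] / [4383 × 639.114] = 100.838 s⁻²
γ̇_max = √100.838 = 10.0418 s⁻¹
N_max = γ̇_max·h / (π·D) = 10.0418 · 0.00901 / (π · 0.0826) = 0.348664 rev/s = 20.9198 rpm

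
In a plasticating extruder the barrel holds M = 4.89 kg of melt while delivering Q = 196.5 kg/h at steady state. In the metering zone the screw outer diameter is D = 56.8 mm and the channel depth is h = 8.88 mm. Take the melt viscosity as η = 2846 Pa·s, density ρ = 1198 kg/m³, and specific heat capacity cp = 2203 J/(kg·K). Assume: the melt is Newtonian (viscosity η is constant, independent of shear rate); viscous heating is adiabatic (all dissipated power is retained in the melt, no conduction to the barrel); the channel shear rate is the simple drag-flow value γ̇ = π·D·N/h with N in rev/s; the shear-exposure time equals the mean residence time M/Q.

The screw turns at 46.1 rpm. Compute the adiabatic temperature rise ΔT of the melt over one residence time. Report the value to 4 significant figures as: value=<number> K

value=23.03 K

Convert throughput: Q = 196.5 kg/h = 196.5/3600 = 0.0545833 kg/s
Mean residence time: t_res = M/Q_s = 4.89 kg / 0.0545833 kg/s = 89.5878 s
D = 56.8 mm = 0.0568 m;  h = 8.88 mm = 0.00888 m;  N = 46.1 rpm / 60 = 0.768333 rev/s
Shear rate: γ̇ = πDN/h = π·0.0568·0.768333/0.00888 = 15.4396 s⁻¹
ΔT = η·γ̇²·t_res/(ρ·cp) = [2846 × 15.4396² × 89.5878] / [1198 × 2203] = 23.0294 K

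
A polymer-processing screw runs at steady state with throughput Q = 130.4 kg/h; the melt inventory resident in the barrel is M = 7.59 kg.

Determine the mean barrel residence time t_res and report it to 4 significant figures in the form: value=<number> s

value=209.5 s

Q_s = Q / 3600 = 130.4 / 3600 = 0.0362222 kg/s
Mean residence time: t_res = M/Q_s = 7.59 kg / 0.0362222 kg/s = 209.54 s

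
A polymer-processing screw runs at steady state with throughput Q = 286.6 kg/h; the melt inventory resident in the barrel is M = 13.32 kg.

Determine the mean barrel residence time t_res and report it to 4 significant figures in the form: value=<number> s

Convert throughput: Q = 286.6 kg/h = 286.6/3600 = 0.0796111 kg/s
t_res = M / Q_s = 13.32 / 0.0796111 = 167.313 s

value=167.3 s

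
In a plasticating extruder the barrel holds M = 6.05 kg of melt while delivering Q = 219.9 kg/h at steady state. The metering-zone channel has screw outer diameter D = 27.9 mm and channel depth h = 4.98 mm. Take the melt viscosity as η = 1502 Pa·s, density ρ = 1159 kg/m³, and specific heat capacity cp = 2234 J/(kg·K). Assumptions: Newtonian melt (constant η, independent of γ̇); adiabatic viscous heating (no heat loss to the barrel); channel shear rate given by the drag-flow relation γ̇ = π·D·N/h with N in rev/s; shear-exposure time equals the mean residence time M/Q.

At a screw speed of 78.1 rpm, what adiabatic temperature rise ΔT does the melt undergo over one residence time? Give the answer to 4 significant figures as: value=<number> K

value=30.16 K

Q_s = Q / 3600 = 219.9 / 3600 = 0.0610833 kg/s
t_res = M / Q_s = 6.05 ÷ 0.0610833 = 99.045 s
Convert to SI: D = 0.0279 m, h = 0.00498 m, N = 78.1/60 = 1.30167 rev/s
γ̇ = π D N / h = (π)(0.0279)(1.30167) / 0.00498 = 22.91 s⁻¹
Adiabatic rise: ΔT = η γ̇² t_res / (ρ cp) = 1502·(22.91)²·99.045 / (1159·2234) = 30.1568 K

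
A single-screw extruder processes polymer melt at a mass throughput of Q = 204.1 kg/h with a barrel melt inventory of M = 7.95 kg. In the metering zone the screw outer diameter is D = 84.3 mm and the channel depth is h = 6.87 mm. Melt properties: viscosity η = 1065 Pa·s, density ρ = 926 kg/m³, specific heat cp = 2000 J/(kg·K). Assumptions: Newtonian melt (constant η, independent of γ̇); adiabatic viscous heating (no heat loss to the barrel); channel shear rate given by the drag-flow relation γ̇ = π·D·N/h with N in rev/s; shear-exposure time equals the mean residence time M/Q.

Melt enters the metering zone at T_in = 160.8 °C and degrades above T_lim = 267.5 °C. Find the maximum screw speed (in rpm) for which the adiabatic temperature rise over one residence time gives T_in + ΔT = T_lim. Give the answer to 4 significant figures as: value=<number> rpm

value=56.62 rpm

Convert throughput: Q = 204.1 kg/h = 204.1/3600 = 0.0566944 kg/s
Mean residence time: t_res = M/Q_s = 7.95 kg / 0.0566944 kg/s = 140.225 s
Geometry in SI: D = 84.3 mm → 0.0843 m, h = 6.87 mm → 0.00687 m
ΔT_a = T_lim − T_in = 267.5 °C − 160.8 °C = 106.7 K
Invert ΔT = ηγ̇²t_res/(ρcp) for γ̇: γ̇_max² = ΔT_a ρ cp / (η t_res) = 106.7·926·2000 / (1065·140.225) = 1323.21 s⁻²
Take the square root: γ̇_max = √(1323.21) = 36.376 s⁻¹
N_max = γ̇_max·h / (π·D) = 36.376 · 0.00687 / (π · 0.0843) = 0.943613 rev/s = 56.6168 rpm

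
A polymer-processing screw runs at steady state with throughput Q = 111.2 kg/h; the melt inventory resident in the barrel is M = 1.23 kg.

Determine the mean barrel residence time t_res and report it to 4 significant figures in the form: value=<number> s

Throughput in SI: Q_s = 111.2 kg/h ÷ 3600 s/h = 0.0308889 kg/s
Mean residence time: t_res = M/Q_s = 1.23 kg / 0.0308889 kg/s = 39.8201 s

value=39.82 s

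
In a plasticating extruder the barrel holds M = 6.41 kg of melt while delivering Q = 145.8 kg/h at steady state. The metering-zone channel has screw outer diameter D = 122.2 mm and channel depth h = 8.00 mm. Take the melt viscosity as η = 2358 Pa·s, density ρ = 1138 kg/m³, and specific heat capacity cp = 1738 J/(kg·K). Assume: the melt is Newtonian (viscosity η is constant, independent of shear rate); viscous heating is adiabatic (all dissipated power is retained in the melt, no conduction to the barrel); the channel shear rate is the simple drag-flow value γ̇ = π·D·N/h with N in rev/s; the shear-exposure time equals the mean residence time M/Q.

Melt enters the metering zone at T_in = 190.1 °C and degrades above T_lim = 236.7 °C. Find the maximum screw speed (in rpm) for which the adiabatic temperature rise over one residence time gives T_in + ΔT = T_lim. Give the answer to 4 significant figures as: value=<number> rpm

Q_s = Q / 3600 = 145.8 / 3600 = 0.0405 kg/s
t_res = M / Q_s = 6.41 / 0.0405 = 158.272 s
D = 122.2 mm = 0.1222 m;  h = 8.00 mm = 0.008 m
Allowable rise: ΔT_a = T_lim − T_in = 236.7 − 190.1 = 46.6 K
γ̇_max² = ΔT_a·ρ·cp/(η·t_res) = 46.6·1138·1738/(2358·158.272) = 246.963 s⁻²
γ̇_max = √246.963 = 15.715 s⁻¹
Solve γ̇ = πDN/h for N: N_max = γ̇_max·h/(π·D) = 15.715 × 0.008 / (π × 0.1222) = 0.32748 rev/s = 19.6488 rpm

value=19.65 rpm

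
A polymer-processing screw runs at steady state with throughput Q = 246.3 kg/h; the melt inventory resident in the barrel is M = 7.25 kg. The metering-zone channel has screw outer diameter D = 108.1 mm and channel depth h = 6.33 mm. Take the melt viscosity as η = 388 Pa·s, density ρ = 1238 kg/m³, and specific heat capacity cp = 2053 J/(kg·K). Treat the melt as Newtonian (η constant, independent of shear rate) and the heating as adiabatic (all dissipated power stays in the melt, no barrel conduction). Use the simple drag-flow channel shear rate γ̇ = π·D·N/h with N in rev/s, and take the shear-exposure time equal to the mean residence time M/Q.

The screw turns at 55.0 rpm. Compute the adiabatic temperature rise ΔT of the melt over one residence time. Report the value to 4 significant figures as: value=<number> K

value=39.13 K

Convert throughput: Q = 246.3 kg/h = 246.3/3600 = 0.0684167 kg/s
t_res = M / Q_s = 7.25 / 0.0684167 = 105.968 s
Geometry in metres: D = 108.1 mm → 0.1081 m, h = 6.33 mm → 0.00633 m; screw speed N = 55.0 rpm = 0.916667 rev/s
Shear rate: γ̇ = πDN/h = π·0.1081·0.916667/0.00633 = 49.1794 s⁻¹
ΔT = η·γ̇²·t_res / (ρ·cp) = 388 · (49.1794)² · 105.968 / (1238 · 2053) = 39.1259 K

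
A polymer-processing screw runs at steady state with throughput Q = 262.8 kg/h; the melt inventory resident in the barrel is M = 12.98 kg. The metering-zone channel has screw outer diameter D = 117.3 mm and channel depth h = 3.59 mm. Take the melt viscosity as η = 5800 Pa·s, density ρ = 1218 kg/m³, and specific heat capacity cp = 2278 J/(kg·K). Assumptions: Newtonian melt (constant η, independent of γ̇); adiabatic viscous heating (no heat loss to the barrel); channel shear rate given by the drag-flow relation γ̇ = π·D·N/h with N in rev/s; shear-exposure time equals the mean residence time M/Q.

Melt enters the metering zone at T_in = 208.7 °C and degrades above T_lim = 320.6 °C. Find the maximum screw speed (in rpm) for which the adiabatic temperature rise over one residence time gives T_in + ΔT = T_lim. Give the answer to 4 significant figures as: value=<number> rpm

Q_s = Q / 3600 = 262.8 / 3600 = 0.073 kg/s
Mean residence time: t_res = M/Q_s = 12.98 kg / 0.073 kg/s = 177.808 s
D = 117.3 mm = 0.1173 m;  h = 3.59 mm = 0.00359 m
ΔT_a = T_lim − T_in = 320.6 − 208.7 = 111.9 K
γ̇_max² = ΔT_a·ρ·cp / (η·t_res) = [111.9 × 1218 × 2278] / [5800 × 177.808] = 301.059 s⁻²
Take the square root: γ̇_max = √(301.059) = 17.351 s⁻¹
N_max = γ̇_max·h / (π·D) = 17.351 · 0.00359 / (π · 0.1173) = 0.169033 rev/s = 10.142 rpm

value=10.14 rpm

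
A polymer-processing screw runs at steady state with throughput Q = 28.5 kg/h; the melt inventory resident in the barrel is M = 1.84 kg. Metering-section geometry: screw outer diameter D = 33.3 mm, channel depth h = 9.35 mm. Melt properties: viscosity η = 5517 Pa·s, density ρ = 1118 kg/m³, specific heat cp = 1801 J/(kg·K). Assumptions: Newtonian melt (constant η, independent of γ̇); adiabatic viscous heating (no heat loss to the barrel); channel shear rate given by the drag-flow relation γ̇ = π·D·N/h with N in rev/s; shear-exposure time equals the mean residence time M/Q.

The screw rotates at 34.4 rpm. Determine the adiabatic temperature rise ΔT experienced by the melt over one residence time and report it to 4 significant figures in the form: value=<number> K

Throughput in SI: Q_s = 28.5 kg/h ÷ 3600 s/h = 0.00791667 kg/s
t_res = M / Q_s = 1.84 / 0.00791667 = 232.421 s
D = 33.3 mm = 0.0333 m;  h = 9.35 mm = 0.00935 m;  N = 34.4 rpm / 60 = 0.573333 rev/s
γ̇ = π D N / h = (π)(0.0333)(0.573333) / 0.00935 = 6.4149 s⁻¹
ΔT = η·γ̇²·t_res / (ρ·cp) = 5517 · (6.4149)² · 232.421 / (1118 · 1801) = 26.2061 K

value=26.21 K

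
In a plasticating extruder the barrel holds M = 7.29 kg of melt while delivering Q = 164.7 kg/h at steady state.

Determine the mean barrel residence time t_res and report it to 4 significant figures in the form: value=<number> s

Throughput in SI: Q_s = 164.7 kg/h ÷ 3600 s/h = 0.04575 kg/s
Mean residence time: t_res = M/Q_s = 7.29 kg / 0.04575 kg/s = 159.344 s

value=159.3 s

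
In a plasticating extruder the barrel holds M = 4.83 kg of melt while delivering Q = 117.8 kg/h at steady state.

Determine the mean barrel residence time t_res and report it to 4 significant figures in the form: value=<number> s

Q_s = Q / 3600 = 117.8 / 3600 = 0.0327222 kg/s
t_res = M / Q_s = 4.83 / 0.0327222 = 147.606 s

value=147.6 s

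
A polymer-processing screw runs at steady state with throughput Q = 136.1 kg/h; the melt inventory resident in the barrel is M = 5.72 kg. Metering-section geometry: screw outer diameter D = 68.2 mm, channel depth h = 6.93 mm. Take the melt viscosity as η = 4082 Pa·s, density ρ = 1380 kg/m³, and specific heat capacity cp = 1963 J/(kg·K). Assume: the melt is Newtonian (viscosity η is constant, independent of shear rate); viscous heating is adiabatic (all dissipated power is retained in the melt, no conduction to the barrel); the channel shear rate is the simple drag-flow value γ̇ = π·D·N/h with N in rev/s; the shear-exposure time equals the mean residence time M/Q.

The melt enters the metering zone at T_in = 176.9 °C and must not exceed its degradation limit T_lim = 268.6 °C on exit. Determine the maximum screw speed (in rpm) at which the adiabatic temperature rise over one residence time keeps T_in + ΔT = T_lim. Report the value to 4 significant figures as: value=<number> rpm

Convert throughput: Q = 136.1 kg/h = 136.1/3600 = 0.0378056 kg/s
Mean residence time: t_res = M/Q_s = 5.72 kg / 0.0378056 kg/s = 151.301 s
Convert to metres: D = 0.0682 m, h = 0.00693 m
ΔT_a = T_lim − T_in = 268.6 − 176.9 = 91.7 K
γ̇_max² = ΔT_a·ρ·cp / (η·t_res) = [91.7 × 1380 × 1963] / [4082 × 151.301] = 402.212 s⁻²
γ̇_max = sqrt(402.212) = 20.0552 s⁻¹
N_max = γ̇_max·h / (π·D) = 20.0552 · 0.00693 / (π · 0.0682) = 0.648674 rev/s = 38.9205 rpm

value=38.92 rpm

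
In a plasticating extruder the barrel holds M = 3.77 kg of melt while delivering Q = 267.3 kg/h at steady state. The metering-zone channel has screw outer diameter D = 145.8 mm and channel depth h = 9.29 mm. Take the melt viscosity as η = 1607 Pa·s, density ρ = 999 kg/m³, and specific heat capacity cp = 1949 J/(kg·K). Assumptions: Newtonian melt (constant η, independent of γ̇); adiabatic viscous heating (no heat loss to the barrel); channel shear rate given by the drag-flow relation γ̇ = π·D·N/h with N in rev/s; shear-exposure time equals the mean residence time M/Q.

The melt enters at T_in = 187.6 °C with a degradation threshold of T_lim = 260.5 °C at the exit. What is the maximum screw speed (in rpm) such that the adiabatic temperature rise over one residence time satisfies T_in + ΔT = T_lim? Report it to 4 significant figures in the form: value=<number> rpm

Throughput in SI: Q_s = 267.3 kg/h ÷ 3600 s/h = 0.07425 kg/s
Mean residence time: t_res = M/Q_s = 3.77 kg / 0.07425 kg/s = 50.7744 s
Geometry in SI: D = 145.8 mm → 0.1458 m, h = 9.29 mm → 0.00929 m
ΔT_a = T_lim − T_in = 260.5 °C − 187.6 °C = 72.9 K
γ̇_max² = ΔT_a·ρ·cp/(η·t_res) = 72.9·999·1949/(1607·50.7744) = 1739.58 s⁻²
Take the square root: γ̇_max = √(1739.58) = 41.7083 s⁻¹
N_max = γ̇_max·h / (π·D) = 41.7083 · 0.00929 / (π · 0.1458) = 0.845922 rev/s = 50.7553 rpm

value=50.76 rpm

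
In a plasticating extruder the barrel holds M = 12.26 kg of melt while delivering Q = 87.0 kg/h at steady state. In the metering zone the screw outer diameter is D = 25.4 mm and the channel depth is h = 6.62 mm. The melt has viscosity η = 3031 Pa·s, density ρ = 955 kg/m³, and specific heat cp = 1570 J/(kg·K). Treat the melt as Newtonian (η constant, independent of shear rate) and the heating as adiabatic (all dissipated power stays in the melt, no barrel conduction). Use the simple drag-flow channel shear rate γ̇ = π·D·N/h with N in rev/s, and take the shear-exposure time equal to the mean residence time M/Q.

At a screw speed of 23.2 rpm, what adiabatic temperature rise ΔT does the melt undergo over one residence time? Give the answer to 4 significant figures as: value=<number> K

Convert throughput: Q = 87.0 kg/h = 87.0/3600 = 0.0241667 kg/s
t_res = M / Q_s = 12.26 ÷ 0.0241667 = 507.31 s
Geometry in metres: D = 25.4 mm → 0.0254 m, h = 6.62 mm → 0.00662 m; screw speed N = 23.2 rpm = 0.386667 rev/s
γ̇ = π D N / h = (π)(0.0254)(0.386667) / 0.00662 = 4.66082 s⁻¹
ΔT = η·γ̇²·t_res / (ρ·cp) = 3031 · (4.66082)² · 507.31 / (955 · 1570) = 22.2783 K

value=22.28 K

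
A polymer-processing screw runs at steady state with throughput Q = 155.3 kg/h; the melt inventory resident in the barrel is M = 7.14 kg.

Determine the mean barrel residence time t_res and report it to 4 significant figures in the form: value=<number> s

Q_s = Q / 3600 = 155.3 / 3600 = 0.0431389 kg/s
Mean residence time: t_res = M/Q_s = 7.14 kg / 0.0431389 kg/s = 165.512 s

value=165.5 s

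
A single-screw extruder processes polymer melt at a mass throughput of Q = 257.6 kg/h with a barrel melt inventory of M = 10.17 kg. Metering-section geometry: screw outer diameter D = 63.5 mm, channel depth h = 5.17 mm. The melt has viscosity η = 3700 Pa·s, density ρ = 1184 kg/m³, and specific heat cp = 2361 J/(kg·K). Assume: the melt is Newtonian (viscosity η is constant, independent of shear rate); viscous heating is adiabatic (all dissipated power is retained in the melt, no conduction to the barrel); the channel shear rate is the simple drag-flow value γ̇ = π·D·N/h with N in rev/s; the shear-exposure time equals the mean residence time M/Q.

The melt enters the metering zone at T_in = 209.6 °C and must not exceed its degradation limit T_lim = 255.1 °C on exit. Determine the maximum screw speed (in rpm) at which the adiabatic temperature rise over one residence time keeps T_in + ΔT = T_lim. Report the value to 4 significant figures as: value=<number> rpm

value=24.18 rpm

Convert throughput: Q = 257.6 kg/h = 257.6/3600 = 0.0715556 kg/s
t_res = M / Q_s = 10.17 ÷ 0.0715556 = 142.127 s
Geometry in SI: D = 63.5 mm → 0.0635 m, h = 5.17 mm → 0.00517 m
ΔT_a = T_lim − T_in = 255.1 − 209.6 = 45.5 K
γ̇_max² = ΔT_a·ρ·cp/(η·t_res) = 45.5·1184·2361/(3700·142.127) = 241.869 s⁻²
γ̇_max = √241.869 = 15.5521 s⁻¹
N_max = γ̇_max·h / (π·D) = 15.5521 · 0.00517 / (π · 0.0635) = 0.403048 rev/s = 24.1829 rpm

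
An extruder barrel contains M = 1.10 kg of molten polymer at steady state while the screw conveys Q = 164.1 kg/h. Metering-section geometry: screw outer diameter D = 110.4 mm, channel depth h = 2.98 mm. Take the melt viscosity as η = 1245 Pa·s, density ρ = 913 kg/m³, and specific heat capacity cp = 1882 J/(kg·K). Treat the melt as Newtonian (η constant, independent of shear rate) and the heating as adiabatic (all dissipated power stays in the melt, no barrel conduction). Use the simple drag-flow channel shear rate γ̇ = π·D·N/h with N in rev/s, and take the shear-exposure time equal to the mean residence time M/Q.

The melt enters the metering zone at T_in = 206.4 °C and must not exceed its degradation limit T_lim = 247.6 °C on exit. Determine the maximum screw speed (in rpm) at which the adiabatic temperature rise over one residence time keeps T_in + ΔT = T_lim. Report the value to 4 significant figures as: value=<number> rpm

value=25.02 rpm

Throughput in SI: Q_s = 164.1 kg/h ÷ 3600 s/h = 0.0455833 kg/s
t_res = M / Q_s = 1.10 ÷ 0.0455833 = 24.1316 s
Convert to metres: D = 0.1104 m, h = 0.00298 m
Allowable rise: ΔT_a = T_lim − T_in = 247.6 − 206.4 = 41.2 K
Invert ΔT = ηγ̇²t_res/(ρcp) for γ̇: γ̇_max² = ΔT_a ρ cp / (η t_res) = 41.2·913·1882 / (1245·24.1316) = 2356.31 s⁻²
γ̇_max = sqrt(2356.31) = 48.5418 s⁻¹
N_max = γ̇_max h / (πD) = 48.5418·0.00298/(π·0.1104) = 0.417074 rev/s → ×60 = 25.0244 rpm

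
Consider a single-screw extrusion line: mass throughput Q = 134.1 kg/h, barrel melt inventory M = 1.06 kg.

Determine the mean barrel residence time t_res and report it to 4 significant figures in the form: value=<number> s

value=28.46 s

Throughput in SI: Q_s = 134.1 kg/h ÷ 3600 s/h = 0.03725 kg/s
t_res = M / Q_s = 1.06 ÷ 0.03725 = 28.4564 s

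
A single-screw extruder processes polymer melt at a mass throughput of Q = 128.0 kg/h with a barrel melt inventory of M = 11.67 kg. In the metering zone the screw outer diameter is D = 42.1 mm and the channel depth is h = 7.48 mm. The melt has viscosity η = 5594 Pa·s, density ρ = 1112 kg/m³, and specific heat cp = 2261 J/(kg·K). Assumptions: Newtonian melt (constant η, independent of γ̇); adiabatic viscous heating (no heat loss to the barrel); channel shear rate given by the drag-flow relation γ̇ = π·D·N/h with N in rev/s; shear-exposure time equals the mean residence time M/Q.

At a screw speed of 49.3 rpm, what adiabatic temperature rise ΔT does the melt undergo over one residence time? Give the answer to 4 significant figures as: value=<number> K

Q_s = Q / 3600 = 128.0 / 3600 = 0.0355556 kg/s
Mean residence time: t_res = M/Q_s = 11.67 kg / 0.0355556 kg/s = 328.219 s
D = 42.1 mm = 0.0421 m;  h = 7.48 mm = 0.00748 m;  N = 49.3 rpm / 60 = 0.821667 rev/s
Shear rate: γ̇ = πDN/h = π·0.0421·0.821667/0.00748 = 14.5287 s⁻¹
ΔT = η·γ̇²·t_res/(ρ·cp) = [5594 × 14.5287² × 328.219] / [1112 × 2261] = 154.146 K

value=154.1 K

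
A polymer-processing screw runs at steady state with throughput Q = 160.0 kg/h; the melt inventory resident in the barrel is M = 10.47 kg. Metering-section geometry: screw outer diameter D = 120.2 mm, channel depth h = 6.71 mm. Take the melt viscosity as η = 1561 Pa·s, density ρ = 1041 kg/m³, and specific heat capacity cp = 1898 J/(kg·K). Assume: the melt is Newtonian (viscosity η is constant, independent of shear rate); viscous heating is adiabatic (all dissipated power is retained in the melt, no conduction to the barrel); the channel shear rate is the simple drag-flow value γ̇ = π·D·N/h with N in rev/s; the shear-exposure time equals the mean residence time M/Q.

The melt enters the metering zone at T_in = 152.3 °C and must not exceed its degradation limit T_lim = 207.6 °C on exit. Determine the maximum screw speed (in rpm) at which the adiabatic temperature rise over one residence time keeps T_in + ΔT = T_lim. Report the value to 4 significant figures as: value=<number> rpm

value=18.38 rpm

Throughput in SI: Q_s = 160.0 kg/h ÷ 3600 s/h = 0.0444444 kg/s
Mean residence time: t_res = M/Q_s = 10.47 kg / 0.0444444 kg/s = 235.575 s
D = 120.2 mm = 0.1202 m;  h = 6.71 mm = 0.00671 m
ΔT_a = T_lim − T_in = 207.6 °C − 152.3 °C = 55.3 K
γ̇_max² = ΔT_a·ρ·cp / (η·t_res) = [55.3 × 1041 × 1898] / [1561 × 235.575] = 297.126 s⁻²
Take the square root: γ̇_max = √(297.126) = 17.2373 s⁻¹
N_max = γ̇_max·h / (π·D) = 17.2373 · 0.00671 / (π · 0.1202) = 0.306294 rev/s = 18.3776 rpm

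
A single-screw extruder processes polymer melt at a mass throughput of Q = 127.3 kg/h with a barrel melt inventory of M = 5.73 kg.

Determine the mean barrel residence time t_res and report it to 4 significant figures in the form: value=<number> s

Q_s = Q / 3600 = 127.3 / 3600 = 0.0353611 kg/s
Mean residence time: t_res = M/Q_s = 5.73 kg / 0.0353611 kg/s = 162.042 s

value=162.0 s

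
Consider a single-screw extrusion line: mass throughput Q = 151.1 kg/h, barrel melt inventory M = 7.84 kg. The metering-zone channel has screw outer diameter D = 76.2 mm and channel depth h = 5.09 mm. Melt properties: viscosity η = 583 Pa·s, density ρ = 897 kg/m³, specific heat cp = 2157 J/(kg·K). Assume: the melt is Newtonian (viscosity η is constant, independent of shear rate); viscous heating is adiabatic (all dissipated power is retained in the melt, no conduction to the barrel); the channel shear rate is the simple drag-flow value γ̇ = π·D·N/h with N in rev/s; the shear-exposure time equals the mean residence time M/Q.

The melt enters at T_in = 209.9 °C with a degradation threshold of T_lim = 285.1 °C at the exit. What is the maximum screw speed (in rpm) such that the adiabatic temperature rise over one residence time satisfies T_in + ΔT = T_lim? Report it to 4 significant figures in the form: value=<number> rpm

Convert throughput: Q = 151.1 kg/h = 151.1/3600 = 0.0419722 kg/s
t_res = M / Q_s = 7.84 / 0.0419722 = 186.79 s
Geometry in SI: D = 76.2 mm → 0.0762 m, h = 5.09 mm → 0.00509 m
ΔT_a = T_lim − T_in = 285.1 °C − 209.9 °C = 75.2 K
Invert ΔT = ηγ̇²t_res/(ρcp) for γ̇: γ̇_max² = ΔT_a ρ cp / (η t_res) = 75.2·897·2157 / (583·186.79) = 1336.1 s⁻²
γ̇_max = √1336.1 = 36.5527 s⁻¹
N_max = γ̇_max·h / (π·D) = 36.5527 · 0.00509 / (π · 0.0762) = 0.777198 rev/s = 46.6319 rpm

value=46.63 rpm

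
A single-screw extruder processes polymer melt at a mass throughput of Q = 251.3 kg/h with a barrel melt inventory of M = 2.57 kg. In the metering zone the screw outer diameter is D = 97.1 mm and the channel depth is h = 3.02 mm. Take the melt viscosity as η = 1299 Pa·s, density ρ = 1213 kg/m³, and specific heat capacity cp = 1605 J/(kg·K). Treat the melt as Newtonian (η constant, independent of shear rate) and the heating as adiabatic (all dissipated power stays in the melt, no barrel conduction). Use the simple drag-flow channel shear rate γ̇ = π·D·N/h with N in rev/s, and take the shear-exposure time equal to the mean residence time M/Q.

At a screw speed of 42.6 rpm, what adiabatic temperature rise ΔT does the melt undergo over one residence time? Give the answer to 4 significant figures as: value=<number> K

Throughput in SI: Q_s = 251.3 kg/h ÷ 3600 s/h = 0.0698056 kg/s
t_res = M / Q_s = 2.57 ÷ 0.0698056 = 36.8166 s
Geometry in metres: D = 97.1 mm → 0.0971 m, h = 3.02 mm → 0.00302 m; screw speed N = 42.6 rpm = 0.71 rev/s
γ̇ = π D N / h = (π)(0.0971)(0.71) / 0.00302 = 71.7167 s⁻¹
ΔT = η·γ̇²·t_res/(ρ·cp) = [1299 × 71.7167² × 36.8166] / [1213 × 1605] = 126.345 K

value=126.3 K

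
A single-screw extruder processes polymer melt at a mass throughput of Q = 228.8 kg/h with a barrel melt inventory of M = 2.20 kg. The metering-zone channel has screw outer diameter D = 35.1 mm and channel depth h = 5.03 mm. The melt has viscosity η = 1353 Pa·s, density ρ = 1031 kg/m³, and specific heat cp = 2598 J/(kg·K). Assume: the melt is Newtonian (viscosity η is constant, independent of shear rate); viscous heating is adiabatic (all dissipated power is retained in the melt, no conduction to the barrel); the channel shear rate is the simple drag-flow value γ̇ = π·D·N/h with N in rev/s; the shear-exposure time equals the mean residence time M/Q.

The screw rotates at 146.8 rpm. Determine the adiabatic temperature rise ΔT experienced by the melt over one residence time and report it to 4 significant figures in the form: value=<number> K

value=50.30 K

Convert throughput: Q = 228.8 kg/h = 228.8/3600 = 0.0635556 kg/s
t_res = M / Q_s = 2.20 / 0.0635556 = 34.6154 s
Geometry in metres: D = 35.1 mm → 0.0351 m, h = 5.03 mm → 0.00503 m; screw speed N = 146.8 rpm = 2.44667 rev/s
Shear rate: γ̇ = πDN/h = π·0.0351·2.44667/0.00503 = 53.6369 s⁻¹
Adiabatic rise: ΔT = η γ̇² t_res / (ρ cp) = 1353·(53.6369)²·34.6154 / (1031·2598) = 50.3033 K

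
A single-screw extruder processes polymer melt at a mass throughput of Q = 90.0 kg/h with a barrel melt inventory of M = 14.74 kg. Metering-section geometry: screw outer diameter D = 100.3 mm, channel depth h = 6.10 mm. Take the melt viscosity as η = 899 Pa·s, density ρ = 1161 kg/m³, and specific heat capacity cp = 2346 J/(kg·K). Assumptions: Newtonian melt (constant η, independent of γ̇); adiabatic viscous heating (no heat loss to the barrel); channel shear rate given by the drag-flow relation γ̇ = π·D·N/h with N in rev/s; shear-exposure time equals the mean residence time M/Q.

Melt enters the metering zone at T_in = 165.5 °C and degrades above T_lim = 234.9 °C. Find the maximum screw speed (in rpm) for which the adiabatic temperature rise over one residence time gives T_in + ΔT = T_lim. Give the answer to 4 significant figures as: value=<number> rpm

value=21.93 rpm

Throughput in SI: Q_s = 90.0 kg/h ÷ 3600 s/h = 0.025 kg/s
Mean residence time: t_res = M/Q_s = 14.74 kg / 0.025 kg/s = 589.6 s
Geometry in SI: D = 100.3 mm → 0.1003 m, h = 6.10 mm → 0.0061 m
Allowable rise: ΔT_a = T_lim − T_in = 234.9 − 165.5 = 69.4 K
Invert ΔT = ηγ̇²t_res/(ρcp) for γ̇: γ̇_max² = ΔT_a ρ cp / (η t_res) = 69.4·1161·2346 / (899·589.6) = 356.617 s⁻²
γ̇_max = √356.617 = 18.8843 s⁻¹
N_max = γ̇_max h / (πD) = 18.8843·0.0061/(π·0.1003) = 0.365578 rev/s → ×60 = 21.9347 rpm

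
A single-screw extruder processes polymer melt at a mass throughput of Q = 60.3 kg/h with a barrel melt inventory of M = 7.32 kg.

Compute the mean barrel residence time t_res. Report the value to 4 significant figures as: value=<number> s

Throughput in SI: Q_s = 60.3 kg/h ÷ 3600 s/h = 0.01675 kg/s
t_res = M / Q_s = 7.32 ÷ 0.01675 = 437.015 s

value=437.0 s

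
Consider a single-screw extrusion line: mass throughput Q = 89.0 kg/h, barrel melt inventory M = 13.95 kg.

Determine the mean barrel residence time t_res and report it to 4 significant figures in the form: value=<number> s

value=564.3 s

Q_s = Q / 3600 = 89.0 / 3600 = 0.0247222 kg/s
t_res = M / Q_s = 13.95 / 0.0247222 = 564.27 s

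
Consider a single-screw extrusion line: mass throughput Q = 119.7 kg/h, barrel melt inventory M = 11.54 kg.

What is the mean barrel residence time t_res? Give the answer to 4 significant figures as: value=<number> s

Convert throughput: Q = 119.7 kg/h = 119.7/3600 = 0.03325 kg/s
t_res = M / Q_s = 11.54 / 0.03325 = 347.068 s

value=347.1 s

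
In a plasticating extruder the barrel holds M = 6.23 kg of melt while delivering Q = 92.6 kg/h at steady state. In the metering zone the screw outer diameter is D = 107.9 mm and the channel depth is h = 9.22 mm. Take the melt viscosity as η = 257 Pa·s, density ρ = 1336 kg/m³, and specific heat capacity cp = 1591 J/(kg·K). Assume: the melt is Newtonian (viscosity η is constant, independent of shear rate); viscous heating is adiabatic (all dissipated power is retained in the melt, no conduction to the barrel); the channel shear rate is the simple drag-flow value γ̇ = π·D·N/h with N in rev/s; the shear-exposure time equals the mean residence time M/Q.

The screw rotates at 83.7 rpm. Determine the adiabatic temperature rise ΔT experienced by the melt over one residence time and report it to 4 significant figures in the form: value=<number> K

value=77.03 K

Q_s = Q / 3600 = 92.6 / 3600 = 0.0257222 kg/s
t_res = M / Q_s = 6.23 ÷ 0.0257222 = 242.203 s
D = 107.9 mm = 0.1079 m;  h = 9.22 mm = 0.00922 m;  N = 83.7 rpm / 60 = 1.395 rev/s
γ̇ = π·D·N / h = π · 0.1079 · 1.395 / 0.00922 = 51.2879 s⁻¹
Adiabatic rise: ΔT = η γ̇² t_res / (ρ cp) = 257·(51.2879)²·242.203 / (1336·1591) = 77.031 K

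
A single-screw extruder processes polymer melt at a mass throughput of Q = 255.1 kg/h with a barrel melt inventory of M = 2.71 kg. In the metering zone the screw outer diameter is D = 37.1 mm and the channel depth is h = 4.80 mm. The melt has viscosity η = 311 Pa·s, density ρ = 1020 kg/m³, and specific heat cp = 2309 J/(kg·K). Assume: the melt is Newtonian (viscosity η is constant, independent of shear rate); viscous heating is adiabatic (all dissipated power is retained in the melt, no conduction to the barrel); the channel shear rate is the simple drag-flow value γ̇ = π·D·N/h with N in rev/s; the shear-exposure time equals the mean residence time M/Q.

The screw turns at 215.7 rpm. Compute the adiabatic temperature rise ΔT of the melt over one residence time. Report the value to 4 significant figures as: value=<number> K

value=38.48 K

Convert throughput: Q = 255.1 kg/h = 255.1/3600 = 0.0708611 kg/s
t_res = M / Q_s = 2.71 / 0.0708611 = 38.2438 s
Geometry in metres: D = 37.1 mm → 0.0371 m, h = 4.80 mm → 0.0048 m; screw speed N = 215.7 rpm = 3.595 rev/s
γ̇ = π D N / h = (π)(0.0371)(3.595) / 0.0048 = 87.2934 s⁻¹
ΔT = η·γ̇²·t_res / (ρ·cp) = 311 · (87.2934)² · 38.2438 / (1020 · 2309) = 38.4823 K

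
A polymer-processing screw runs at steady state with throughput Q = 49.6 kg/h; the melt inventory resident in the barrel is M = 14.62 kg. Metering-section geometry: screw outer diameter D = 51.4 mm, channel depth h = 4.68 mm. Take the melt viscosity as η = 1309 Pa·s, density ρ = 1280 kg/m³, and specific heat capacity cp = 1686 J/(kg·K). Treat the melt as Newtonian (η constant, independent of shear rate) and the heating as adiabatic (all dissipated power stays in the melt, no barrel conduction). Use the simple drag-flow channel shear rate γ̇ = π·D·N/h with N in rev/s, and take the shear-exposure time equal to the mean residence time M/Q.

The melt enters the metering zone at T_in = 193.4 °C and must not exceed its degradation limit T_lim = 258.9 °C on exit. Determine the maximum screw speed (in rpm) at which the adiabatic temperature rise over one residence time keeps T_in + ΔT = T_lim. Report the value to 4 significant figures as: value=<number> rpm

Q_s = Q / 3600 = 49.6 / 3600 = 0.0137778 kg/s
t_res = M / Q_s = 14.62 ÷ 0.0137778 = 1061.13 s
Geometry in SI: D = 51.4 mm → 0.0514 m, h = 4.68 mm → 0.00468 m
ΔT_a = T_lim − T_in = 258.9 °C − 193.4 °C = 65.5 K
γ̇_max² = ΔT_a·ρ·cp / (η·t_res) = [65.5 × 1280 × 1686] / [1309 × 1061.13] = 101.766 s⁻²
Take the square root: γ̇_max = √(101.766) = 10.0879 s⁻¹
Solve γ̇ = πDN/h for N: N_max = γ̇_max·h/(π·D) = 10.0879 × 0.00468 / (π × 0.0514) = 0.29237 rev/s = 17.5422 rpm

value=17.54 rpm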